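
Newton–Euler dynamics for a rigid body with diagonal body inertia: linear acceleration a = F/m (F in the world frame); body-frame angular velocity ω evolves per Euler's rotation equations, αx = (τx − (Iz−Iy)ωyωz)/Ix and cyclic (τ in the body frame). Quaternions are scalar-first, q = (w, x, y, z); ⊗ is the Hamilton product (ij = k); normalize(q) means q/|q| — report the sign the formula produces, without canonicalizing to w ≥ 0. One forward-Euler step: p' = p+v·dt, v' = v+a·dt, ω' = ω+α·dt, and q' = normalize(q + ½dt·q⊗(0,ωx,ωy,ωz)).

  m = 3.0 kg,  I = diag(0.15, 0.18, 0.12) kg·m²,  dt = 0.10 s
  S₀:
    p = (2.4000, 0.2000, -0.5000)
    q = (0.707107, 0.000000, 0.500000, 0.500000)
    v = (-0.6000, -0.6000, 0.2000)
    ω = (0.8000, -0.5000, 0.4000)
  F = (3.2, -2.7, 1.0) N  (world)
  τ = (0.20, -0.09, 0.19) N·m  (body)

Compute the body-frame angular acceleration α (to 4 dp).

α = (1.2533, -0.5533, 1.6833)

gyro term ω×Iω = (0.0120, 0.0096, -0.0120)
α = I⁻¹(τ − ω×Iω) = (1.2533, -0.5533, 1.6833)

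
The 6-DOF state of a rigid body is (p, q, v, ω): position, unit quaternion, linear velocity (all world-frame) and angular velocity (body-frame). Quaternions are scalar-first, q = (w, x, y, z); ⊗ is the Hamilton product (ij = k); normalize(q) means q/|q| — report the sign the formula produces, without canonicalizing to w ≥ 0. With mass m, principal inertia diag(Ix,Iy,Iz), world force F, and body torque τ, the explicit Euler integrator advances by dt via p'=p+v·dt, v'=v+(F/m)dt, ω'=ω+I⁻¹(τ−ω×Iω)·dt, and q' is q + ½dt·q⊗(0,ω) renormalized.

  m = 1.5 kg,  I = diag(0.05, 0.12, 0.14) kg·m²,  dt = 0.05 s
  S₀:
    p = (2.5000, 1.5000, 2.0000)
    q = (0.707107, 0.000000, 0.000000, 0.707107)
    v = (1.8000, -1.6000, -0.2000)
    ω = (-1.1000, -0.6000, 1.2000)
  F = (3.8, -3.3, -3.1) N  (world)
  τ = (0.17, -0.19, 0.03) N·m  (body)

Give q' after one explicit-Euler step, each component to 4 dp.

q' = (0.6852, -0.0088, -0.0300, 0.7276)

Hamilton product q⊗(0,ω) = (-0.8485284, -0.3535535, -1.2020819, 0.8485284)
updated quaternion q' = (0.6852, -0.0088, -0.0300, 0.7276)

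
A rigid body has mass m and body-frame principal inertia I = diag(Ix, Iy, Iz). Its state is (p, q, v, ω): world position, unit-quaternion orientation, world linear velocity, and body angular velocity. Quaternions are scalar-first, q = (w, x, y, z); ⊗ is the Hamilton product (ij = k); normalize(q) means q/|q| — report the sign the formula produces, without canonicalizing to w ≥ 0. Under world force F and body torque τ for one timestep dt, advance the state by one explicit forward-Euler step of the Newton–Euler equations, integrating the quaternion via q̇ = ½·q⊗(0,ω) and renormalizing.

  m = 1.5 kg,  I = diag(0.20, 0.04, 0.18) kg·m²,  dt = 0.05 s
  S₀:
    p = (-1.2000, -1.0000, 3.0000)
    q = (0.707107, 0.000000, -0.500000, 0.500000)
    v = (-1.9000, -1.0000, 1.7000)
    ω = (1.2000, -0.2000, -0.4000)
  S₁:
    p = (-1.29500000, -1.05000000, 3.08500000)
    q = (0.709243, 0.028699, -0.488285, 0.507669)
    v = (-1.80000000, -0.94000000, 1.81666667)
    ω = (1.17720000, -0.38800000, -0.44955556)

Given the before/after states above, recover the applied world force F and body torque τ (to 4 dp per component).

F = (3.0000, 1.8000, 3.5000)
τ = (-0.0800, -0.1600, -0.1400)

v₁ − v₀ = (0.10000000, 0.06000000, 0.11666667)
F = m·Δv/dt = (3.0000, 1.8000, 3.5000)
rate change Δω = (-0.02280000, -0.18800000, -0.04955556)
applied torque τ = (-0.0800, -0.1600, -0.1400)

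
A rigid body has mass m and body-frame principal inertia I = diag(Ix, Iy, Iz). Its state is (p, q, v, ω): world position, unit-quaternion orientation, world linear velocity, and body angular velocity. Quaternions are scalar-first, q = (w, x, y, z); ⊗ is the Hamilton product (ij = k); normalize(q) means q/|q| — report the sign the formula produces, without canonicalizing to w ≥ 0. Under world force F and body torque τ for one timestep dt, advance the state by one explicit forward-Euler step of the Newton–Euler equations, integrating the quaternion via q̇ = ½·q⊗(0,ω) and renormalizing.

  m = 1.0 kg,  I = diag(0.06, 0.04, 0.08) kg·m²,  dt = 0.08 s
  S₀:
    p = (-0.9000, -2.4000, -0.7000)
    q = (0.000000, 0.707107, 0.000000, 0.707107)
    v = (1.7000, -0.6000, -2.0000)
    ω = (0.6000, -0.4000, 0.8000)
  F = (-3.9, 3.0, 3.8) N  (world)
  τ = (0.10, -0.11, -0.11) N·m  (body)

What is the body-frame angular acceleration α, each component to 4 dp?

α = (1.8800, -2.5100, -1.4350)

ω×(Iω) gyroscopic = (-0.0128, -0.0096, 0.0048)
(τ − ω×Iω)/I = (1.8800, -2.5100, -1.4350)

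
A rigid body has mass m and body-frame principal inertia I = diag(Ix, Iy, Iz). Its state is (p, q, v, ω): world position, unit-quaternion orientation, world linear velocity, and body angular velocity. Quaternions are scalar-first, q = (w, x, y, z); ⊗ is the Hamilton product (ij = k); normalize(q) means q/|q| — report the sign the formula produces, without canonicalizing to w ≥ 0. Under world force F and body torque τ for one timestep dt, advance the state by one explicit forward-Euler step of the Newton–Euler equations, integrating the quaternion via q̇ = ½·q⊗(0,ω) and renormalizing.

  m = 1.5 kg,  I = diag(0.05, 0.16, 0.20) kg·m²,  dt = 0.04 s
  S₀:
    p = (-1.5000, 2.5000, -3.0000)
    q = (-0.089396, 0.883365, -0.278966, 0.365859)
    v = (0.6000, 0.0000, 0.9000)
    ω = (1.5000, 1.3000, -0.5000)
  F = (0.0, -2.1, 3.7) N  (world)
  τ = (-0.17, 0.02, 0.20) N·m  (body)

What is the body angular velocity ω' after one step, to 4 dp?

gyro term ω×Iω = (-0.0260, 0.1125, 0.2145)
(τ − ω×Iω)/I = (-2.8800, -0.5781, -0.0725)
ω + α·dt = (1.3848, 1.2769, -0.5029)

ω' = (1.3848, 1.2769, -0.5029)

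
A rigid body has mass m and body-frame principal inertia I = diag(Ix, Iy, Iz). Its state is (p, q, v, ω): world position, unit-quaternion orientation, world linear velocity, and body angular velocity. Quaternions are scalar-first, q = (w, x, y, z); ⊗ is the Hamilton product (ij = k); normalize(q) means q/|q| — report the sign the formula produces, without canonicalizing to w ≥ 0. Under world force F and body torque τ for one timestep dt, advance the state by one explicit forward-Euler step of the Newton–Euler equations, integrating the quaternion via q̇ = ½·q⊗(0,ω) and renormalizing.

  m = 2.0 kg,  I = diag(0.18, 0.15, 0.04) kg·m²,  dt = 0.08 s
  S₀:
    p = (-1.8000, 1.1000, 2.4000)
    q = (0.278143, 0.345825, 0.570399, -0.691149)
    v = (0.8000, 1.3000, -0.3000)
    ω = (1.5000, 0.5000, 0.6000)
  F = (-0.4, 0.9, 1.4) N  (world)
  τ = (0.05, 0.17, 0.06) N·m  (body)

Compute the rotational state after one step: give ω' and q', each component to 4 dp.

ω' = (1.5369, 0.5235, 0.7650)
q' = (0.2620, 0.3891, 0.5250, -0.7102)

gyro term ω×Iω = (-0.0330, 0.1260, -0.0225)
angular accel α = (0.4611, 0.2933, 2.0625)
ω' = ω + α·dt = (1.5369, 0.5235, 0.7650)
Hamilton product q⊗(0,ω) = (-0.3892476, 1.1050284, -1.1051470, -0.5158002)
q + ½dt·q⊗(0,ω), renormalized = (0.2620, 0.3891, 0.5250, -0.7102)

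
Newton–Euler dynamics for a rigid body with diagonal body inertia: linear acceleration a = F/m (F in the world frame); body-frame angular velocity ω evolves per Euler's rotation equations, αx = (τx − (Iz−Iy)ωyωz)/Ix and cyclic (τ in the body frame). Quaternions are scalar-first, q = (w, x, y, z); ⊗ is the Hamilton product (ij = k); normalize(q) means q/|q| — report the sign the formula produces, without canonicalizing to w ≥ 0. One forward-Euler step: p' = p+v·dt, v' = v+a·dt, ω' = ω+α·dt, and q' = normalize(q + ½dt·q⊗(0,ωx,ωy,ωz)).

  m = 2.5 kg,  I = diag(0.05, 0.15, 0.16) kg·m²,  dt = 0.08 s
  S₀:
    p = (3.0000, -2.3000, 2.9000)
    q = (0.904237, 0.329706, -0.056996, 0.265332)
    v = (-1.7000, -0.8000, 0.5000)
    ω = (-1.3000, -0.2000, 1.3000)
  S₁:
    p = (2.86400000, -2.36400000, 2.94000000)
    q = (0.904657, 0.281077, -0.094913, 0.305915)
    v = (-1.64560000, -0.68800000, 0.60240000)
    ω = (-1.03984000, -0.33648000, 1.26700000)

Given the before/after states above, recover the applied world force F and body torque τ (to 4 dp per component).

F = (1.7000, 3.5000, 3.2000)
τ = (0.1600, -0.0700, -0.0400)

v₁ − v₀ = (0.05440000, 0.11200000, 0.10240000)
F = m·Δv/dt = (1.7000, 3.5000, 3.2000)
ω₁ − ω₀ = (0.26016000, -0.13648000, -0.03300000)
precession coupling = (-0.0026, 0.1859, 0.0260)
applied torque τ = (0.1600, -0.0700, -0.0400)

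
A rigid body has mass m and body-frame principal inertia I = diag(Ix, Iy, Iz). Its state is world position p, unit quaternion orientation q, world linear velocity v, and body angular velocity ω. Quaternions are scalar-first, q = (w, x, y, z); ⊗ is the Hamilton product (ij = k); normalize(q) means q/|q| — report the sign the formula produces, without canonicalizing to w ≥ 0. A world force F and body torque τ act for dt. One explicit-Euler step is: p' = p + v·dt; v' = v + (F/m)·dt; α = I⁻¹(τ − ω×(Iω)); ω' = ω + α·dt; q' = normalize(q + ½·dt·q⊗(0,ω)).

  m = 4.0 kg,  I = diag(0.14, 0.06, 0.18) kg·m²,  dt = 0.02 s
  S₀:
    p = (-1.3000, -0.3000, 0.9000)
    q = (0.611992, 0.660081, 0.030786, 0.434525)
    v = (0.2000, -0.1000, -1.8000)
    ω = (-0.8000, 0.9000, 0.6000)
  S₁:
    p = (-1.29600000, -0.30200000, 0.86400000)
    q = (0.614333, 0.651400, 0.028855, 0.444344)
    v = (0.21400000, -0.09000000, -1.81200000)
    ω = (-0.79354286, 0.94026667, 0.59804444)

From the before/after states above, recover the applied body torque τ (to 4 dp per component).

τ = (0.1100, 0.1400, 0.0400)

Δω = ω₁−ω₀ = (0.00645714, 0.04026667, -0.00195556)
τ = I·(Δω/dt) + ω₀×(Iω₀) = (0.1100, 0.1400, 0.0400)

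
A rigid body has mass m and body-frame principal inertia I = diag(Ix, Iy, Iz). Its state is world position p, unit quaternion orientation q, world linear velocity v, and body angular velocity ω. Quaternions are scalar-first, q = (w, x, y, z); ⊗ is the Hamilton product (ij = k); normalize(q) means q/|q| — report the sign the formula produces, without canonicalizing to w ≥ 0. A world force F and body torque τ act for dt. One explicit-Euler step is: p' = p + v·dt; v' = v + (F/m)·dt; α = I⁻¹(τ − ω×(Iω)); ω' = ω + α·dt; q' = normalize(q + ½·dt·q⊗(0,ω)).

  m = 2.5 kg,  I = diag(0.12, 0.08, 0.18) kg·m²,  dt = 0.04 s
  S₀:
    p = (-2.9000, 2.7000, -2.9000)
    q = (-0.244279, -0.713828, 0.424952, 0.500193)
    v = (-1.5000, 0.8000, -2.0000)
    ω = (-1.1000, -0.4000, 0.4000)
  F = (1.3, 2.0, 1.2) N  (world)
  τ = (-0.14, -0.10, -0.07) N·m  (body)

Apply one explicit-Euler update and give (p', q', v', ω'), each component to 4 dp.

precession coupling ω×(Iω) = (-0.0160, 0.0264, -0.0176)
angular accel α = (-1.0333, -1.5800, -0.2911)
ω' = ω + α·dt = (-1.1413, -0.4632, 0.3884)
Hamilton product q⊗(0,ω) = (-0.8153072, 0.6387649, -0.1669695, 0.6552668)
updated quaternion q' = (-0.2605, -0.7008, 0.4215, 0.5131)
linear accel F/m = (0.5200, 0.8000, 0.4800)
p' = p + v·dt = (-2.9600, 2.7320, -2.9800)
new velocity v' = (-1.4792, 0.8320, -1.9808)

p' = (-2.9600, 2.7320, -2.9800)
q' = (-0.2605, -0.7008, 0.4215, 0.5131)
v' = (-1.4792, 0.8320, -1.9808)
ω' = (-1.1413, -0.4632, 0.3884)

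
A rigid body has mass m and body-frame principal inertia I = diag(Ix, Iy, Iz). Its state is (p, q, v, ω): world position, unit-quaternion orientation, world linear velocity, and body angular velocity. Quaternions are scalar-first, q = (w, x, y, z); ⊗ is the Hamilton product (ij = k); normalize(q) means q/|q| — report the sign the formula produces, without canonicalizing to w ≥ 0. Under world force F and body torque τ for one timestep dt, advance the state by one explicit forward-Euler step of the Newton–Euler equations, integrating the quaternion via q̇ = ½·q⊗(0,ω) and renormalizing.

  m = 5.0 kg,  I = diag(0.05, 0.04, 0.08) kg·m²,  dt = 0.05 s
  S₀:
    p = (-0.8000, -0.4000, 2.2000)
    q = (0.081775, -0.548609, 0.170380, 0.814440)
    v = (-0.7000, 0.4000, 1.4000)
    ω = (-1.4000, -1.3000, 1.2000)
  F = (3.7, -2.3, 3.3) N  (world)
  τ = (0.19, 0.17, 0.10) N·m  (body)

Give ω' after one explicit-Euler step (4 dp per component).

ω' = (-1.1476, -1.1505, 1.2739)

precession coupling ω×(Iω) = (-0.0624, 0.0504, -0.0182)
(τ − ω×Iω)/I = (5.0480, 2.9900, 1.4775)
new body rate ω' = (-1.1476, -1.1505, 1.2739)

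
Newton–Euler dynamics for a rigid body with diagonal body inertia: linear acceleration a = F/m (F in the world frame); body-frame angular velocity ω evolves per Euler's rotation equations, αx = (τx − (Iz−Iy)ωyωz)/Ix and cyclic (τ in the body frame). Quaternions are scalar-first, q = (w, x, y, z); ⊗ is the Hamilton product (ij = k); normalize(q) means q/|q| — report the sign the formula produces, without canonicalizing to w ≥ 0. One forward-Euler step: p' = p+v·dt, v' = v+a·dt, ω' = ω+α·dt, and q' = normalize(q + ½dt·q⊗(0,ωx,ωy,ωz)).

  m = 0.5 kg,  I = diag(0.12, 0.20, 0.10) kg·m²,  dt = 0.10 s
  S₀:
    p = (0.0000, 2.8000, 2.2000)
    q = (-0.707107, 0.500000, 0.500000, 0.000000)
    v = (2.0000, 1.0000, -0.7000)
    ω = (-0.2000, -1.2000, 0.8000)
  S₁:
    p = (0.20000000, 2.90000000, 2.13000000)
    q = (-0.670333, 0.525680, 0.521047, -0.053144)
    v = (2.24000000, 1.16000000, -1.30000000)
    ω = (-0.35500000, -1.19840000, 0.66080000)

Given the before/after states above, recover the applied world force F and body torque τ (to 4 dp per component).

F = (1.2000, 0.8000, -3.0000)
τ = (-0.0900, 0.0000, -0.1200)

v₁ − v₀ = (0.24000000, 0.16000000, -0.60000000)
m·(v₁−v₀)/dt = (1.2000, 0.8000, -3.0000)
Δω = ω₁−ω₀ = (-0.15500000, 0.00160000, -0.13920000)
I·α + gyro = (-0.0900, 0.0000, -0.1200)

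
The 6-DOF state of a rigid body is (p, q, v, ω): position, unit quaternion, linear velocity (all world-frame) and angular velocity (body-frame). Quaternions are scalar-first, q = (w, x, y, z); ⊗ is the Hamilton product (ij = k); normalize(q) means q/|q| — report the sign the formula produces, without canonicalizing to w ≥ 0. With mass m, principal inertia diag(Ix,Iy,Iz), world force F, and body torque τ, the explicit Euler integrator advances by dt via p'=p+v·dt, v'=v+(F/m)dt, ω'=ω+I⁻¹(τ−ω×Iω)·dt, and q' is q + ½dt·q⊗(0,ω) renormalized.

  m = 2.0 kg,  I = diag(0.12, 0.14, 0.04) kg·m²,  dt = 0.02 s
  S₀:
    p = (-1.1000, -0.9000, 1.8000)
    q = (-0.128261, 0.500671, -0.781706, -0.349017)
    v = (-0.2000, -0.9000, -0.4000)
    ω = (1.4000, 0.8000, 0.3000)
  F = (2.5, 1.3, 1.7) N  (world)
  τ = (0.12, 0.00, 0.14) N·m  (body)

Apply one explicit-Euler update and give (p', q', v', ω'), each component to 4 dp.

p' = (-1.1040, -0.9180, 1.7920)
q' = (-0.1280, 0.4993, -0.7890, -0.3344)
v' = (-0.1750, -0.8870, -0.3830)
ω' = (1.4240, 0.7952, 0.3588)

linear accel F/m = (1.2500, 0.6500, 0.8500)
p' = p + v·dt = (-1.1040, -0.9180, 1.7920)
v' = v + a·dt = (-0.1750, -0.8870, -0.3830)
α = I⁻¹(τ − ω×Iω) = (1.2000, -0.2400, 2.9400)
ω + α·dt = (1.4240, 0.7952, 0.3588)
Hamilton product q⊗(0,ω) = (0.0291305, -0.1348636, -0.7414339, 1.4564469)
updated quaternion q' = (-0.1280, 0.4993, -0.7890, -0.3344)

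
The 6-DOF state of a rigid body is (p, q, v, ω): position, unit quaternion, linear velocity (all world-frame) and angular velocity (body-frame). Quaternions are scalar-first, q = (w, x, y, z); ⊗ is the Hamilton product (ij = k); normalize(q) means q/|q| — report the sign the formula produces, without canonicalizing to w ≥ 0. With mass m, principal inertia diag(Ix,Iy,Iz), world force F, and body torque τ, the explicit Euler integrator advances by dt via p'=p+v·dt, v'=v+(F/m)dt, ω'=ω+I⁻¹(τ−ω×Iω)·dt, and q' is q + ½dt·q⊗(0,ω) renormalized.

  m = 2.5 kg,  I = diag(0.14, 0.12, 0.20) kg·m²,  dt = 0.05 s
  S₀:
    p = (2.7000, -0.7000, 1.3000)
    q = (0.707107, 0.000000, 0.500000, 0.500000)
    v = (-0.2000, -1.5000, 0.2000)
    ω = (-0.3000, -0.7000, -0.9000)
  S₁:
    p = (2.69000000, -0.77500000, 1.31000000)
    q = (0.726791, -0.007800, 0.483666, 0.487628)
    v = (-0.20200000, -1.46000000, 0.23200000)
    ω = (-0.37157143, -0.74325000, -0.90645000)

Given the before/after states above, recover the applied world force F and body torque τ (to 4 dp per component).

F = (-0.1000, 2.0000, 1.6000)
τ = (-0.1500, -0.1200, -0.0300)

v₁ − v₀ = (-0.00200000, 0.04000000, 0.03200000)
m·(v₁−v₀)/dt = (-0.1000, 2.0000, 1.6000)
ω₁ − ω₀ = (-0.07157143, -0.04325000, -0.00645000)
τ = I·(Δω/dt) + ω₀×(Iω₀) = (-0.1500, -0.1200, -0.0300)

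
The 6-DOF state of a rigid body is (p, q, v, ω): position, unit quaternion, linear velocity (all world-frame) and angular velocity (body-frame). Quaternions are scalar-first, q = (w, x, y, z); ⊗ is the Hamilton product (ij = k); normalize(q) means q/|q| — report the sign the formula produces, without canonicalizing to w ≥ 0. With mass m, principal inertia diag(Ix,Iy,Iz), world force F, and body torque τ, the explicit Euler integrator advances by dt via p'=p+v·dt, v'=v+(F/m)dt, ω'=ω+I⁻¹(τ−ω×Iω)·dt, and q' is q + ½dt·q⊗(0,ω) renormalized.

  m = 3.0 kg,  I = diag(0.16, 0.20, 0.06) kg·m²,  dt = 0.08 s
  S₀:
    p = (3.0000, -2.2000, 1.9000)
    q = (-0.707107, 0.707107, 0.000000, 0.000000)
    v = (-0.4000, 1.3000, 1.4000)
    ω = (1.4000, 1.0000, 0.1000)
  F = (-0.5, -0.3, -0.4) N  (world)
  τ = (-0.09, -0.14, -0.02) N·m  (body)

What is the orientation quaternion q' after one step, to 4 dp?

q⊗(0,ω) = (-0.9899498, -0.9899498, -0.7778177, 0.6363963)
updated quaternion q' = (-0.7449, 0.6659, -0.0310, 0.0254)

q' = (-0.7449, 0.6659, -0.0310, 0.0254)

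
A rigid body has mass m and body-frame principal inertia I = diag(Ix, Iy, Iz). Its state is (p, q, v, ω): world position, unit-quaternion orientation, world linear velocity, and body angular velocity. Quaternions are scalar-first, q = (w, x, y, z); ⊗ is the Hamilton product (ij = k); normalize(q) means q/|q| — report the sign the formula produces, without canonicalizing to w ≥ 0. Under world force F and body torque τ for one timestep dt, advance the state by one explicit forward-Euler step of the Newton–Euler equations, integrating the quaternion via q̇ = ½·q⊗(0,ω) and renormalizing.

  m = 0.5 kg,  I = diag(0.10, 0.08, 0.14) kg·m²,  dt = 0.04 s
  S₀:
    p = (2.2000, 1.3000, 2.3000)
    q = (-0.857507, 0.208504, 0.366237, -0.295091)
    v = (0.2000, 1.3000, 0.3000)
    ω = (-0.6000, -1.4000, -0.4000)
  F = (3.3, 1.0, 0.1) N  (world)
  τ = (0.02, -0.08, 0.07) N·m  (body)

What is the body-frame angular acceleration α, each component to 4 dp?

ω×(Iω) gyroscopic = (0.0336, -0.0096, -0.0168)
angular accel α = (-0.1360, -0.8800, 0.6200)

α = (-0.1360, -0.8800, 0.6200)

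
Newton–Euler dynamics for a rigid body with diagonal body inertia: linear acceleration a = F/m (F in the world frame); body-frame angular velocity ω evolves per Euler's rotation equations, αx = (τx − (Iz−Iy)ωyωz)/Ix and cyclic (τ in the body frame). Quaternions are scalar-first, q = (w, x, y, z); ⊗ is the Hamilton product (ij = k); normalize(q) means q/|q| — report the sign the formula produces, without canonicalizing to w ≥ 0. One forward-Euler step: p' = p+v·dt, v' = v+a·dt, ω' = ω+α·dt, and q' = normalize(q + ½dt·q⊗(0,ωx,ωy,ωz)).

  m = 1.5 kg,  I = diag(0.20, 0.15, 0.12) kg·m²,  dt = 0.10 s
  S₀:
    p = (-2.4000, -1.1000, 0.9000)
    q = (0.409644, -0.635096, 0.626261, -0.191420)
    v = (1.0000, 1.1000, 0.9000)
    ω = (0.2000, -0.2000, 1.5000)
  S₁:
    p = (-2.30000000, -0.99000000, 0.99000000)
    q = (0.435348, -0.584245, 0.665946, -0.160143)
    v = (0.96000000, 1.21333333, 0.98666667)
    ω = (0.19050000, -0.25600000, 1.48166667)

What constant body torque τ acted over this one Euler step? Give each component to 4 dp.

rate change Δω = (-0.00950000, -0.05600000, -0.01833333)
gyro term ω₀×Iω₀ = (0.0090, 0.0240, 0.0020)
applied torque τ = (-0.0100, -0.0600, -0.0200)

τ = (-0.0100, -0.0600, -0.0200)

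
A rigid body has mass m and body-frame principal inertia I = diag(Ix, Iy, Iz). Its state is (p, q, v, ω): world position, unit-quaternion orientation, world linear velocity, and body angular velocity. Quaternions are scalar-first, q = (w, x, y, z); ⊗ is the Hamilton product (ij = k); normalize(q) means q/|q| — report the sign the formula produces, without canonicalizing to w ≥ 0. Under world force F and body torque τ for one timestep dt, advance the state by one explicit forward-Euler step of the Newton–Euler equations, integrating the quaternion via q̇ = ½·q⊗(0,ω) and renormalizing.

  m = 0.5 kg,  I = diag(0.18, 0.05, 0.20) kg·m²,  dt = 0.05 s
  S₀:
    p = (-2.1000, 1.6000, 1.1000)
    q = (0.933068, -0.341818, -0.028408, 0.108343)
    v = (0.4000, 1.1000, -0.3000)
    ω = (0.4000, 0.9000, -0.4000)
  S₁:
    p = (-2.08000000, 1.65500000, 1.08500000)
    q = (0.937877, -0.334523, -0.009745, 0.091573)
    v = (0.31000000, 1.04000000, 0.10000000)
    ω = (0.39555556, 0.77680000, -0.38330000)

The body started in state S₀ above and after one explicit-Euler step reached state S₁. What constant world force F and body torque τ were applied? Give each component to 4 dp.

v₁ − v₀ = (-0.09000000, -0.06000000, 0.40000000)
applied force F = (-0.9000, -0.6000, 4.0000)
ω₁ − ω₀ = (-0.00444444, -0.12320000, 0.01670000)
gyro term ω₀×Iω₀ = (-0.0540, 0.0032, -0.0468)
I·α + gyro = (-0.0700, -0.1200, 0.0200)

F = (-0.9000, -0.6000, 4.0000)
τ = (-0.0700, -0.1200, 0.0200)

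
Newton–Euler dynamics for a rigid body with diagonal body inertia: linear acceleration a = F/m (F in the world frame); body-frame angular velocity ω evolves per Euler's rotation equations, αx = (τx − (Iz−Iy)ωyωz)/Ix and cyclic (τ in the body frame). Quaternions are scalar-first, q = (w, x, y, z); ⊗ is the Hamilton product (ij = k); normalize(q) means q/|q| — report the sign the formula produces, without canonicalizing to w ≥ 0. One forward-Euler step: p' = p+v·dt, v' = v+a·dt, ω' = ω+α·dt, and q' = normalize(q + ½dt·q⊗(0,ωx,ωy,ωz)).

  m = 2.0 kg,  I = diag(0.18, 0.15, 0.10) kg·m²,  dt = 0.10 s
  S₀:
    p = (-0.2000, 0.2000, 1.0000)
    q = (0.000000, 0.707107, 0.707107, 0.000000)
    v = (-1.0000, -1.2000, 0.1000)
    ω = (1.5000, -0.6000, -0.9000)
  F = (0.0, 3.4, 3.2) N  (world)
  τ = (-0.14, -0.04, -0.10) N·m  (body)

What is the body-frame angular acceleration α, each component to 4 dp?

α = (-0.6278, 0.4533, -1.2700)

ω×(Iω) gyroscopic = (-0.0270, -0.1080, 0.0270)
angular accel α = (-0.6278, 0.4533, -1.2700)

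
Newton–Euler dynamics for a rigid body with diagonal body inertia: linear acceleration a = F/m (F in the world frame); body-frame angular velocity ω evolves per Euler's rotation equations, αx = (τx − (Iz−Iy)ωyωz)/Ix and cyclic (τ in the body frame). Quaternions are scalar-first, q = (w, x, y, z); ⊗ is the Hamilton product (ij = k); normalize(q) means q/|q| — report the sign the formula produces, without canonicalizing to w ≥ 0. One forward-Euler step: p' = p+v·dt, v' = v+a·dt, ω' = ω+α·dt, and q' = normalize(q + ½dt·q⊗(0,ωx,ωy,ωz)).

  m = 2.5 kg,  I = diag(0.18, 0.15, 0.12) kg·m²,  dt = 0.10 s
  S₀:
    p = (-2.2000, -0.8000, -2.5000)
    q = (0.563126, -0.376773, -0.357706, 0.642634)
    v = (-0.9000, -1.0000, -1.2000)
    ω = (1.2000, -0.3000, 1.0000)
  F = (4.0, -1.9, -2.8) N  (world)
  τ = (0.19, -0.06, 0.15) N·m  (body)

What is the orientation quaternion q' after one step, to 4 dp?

q' = (0.5465, -0.3501, -0.3078, 0.6957)

q⊗(0,ω) = (-0.2978182, 0.5108354, 0.9789960, 1.1054051)
updated quaternion q' = (0.5465, -0.3501, -0.3078, 0.6957)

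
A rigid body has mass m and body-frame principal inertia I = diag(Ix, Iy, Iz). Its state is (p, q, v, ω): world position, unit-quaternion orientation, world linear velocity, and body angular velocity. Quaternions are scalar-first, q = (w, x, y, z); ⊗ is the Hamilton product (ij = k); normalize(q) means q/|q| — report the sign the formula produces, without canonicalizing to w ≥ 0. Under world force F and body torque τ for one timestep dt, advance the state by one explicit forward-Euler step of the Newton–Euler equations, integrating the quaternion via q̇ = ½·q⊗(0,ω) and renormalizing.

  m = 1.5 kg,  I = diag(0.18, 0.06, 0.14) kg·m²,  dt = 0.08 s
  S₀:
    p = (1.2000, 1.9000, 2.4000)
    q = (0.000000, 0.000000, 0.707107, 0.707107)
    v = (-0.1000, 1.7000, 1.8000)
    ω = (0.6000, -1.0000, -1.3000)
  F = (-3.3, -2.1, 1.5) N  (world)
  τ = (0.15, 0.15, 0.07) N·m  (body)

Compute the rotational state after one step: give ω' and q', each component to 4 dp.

gyro term ω×Iω = (0.1040, -0.0312, 0.0720)
angular accel α = (0.2556, 3.0200, -0.0143)
new body rate ω' = (0.6204, -0.7584, -1.3011)
q⊗(0,ω) = (1.6263461, -0.2121321, 0.4242642, -0.4242642)
updated quaternion q' = (0.0649, -0.0085, 0.7223, 0.6885)

ω' = (0.6204, -0.7584, -1.3011)
q' = (0.0649, -0.0085, 0.7223, 0.6885)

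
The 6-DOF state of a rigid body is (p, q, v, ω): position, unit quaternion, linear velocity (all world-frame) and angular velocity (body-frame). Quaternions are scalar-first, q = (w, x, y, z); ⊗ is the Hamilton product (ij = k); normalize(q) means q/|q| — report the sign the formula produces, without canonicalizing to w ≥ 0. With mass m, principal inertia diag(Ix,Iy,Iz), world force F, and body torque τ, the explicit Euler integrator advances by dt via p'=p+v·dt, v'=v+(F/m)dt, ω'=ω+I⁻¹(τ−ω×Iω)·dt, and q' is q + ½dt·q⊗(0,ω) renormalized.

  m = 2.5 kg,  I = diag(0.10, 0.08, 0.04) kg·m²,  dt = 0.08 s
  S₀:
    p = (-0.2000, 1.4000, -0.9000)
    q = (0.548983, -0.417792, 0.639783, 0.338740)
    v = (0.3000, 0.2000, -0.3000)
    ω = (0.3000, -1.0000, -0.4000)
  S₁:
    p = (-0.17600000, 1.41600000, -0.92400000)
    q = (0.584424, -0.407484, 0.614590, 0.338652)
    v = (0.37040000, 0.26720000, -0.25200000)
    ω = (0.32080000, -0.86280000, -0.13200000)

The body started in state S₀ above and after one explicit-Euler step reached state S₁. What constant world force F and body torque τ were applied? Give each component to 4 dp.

F = (2.2000, 2.1000, 1.5000)
τ = (0.0100, 0.1300, 0.1400)

Δω = ω₁−ω₀ = (0.02080000, 0.13720000, 0.26800000)
applied torque τ = (0.0100, 0.1300, 0.1400)
v₁ − v₀ = (0.07040000, 0.06720000, 0.04800000)
F = m·Δv/dt = (2.2000, 2.1000, 1.5000)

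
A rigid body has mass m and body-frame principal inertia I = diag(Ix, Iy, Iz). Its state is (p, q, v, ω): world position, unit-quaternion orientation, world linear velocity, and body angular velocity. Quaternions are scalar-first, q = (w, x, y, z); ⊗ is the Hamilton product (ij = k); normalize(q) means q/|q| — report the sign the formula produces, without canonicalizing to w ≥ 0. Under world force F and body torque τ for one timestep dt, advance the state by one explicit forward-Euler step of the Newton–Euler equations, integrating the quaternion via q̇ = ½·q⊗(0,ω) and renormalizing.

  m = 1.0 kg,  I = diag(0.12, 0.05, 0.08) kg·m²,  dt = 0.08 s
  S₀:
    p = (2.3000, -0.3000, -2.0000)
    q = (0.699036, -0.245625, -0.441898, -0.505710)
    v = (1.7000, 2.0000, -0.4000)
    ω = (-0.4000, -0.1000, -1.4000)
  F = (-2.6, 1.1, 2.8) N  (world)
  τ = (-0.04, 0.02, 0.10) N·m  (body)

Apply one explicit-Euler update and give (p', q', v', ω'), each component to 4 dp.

ω×(Iω) gyroscopic = (0.0042, 0.0224, -0.0028)
angular accel α = (-0.3683, -0.0480, 1.2850)
ω + α·dt = (-0.4295, -0.1038, -1.2972)
q⊗(0,ω) = (-0.8504338, 0.2884718, -0.2114946, -1.1308471)
updated quaternion q' = (0.6639, -0.2337, -0.4496, -0.5500)
a = (-2.6000, 1.1000, 2.8000)
new position p' = (2.4360, -0.1400, -2.0320)
new velocity v' = (1.4920, 2.0880, -0.1760)

p' = (2.4360, -0.1400, -2.0320)
q' = (0.6639, -0.2337, -0.4496, -0.5500)
v' = (1.4920, 2.0880, -0.1760)
ω' = (-0.4295, -0.1038, -1.2972)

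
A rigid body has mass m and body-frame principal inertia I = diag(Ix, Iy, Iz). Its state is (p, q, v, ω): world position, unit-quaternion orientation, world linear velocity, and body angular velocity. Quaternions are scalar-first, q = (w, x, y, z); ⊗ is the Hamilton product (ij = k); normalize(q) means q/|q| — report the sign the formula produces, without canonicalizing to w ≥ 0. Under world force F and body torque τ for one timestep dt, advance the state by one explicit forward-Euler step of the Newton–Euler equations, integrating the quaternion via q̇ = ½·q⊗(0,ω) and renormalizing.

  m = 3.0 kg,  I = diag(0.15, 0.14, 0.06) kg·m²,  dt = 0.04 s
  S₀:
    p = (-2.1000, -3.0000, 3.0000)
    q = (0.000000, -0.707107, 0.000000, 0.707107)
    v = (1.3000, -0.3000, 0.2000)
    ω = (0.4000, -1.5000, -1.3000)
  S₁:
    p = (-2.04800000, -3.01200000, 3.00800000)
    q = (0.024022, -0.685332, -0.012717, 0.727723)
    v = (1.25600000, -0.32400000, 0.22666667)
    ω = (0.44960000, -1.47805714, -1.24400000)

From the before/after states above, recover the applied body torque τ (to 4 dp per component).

τ = (0.0300, 0.0300, 0.0900)

rate change Δω = (0.04960000, 0.02194286, 0.05600000)
ω₀×(Iω₀) = (-0.1560, -0.0468, 0.0060)
applied torque τ = (0.0300, 0.0300, 0.0900)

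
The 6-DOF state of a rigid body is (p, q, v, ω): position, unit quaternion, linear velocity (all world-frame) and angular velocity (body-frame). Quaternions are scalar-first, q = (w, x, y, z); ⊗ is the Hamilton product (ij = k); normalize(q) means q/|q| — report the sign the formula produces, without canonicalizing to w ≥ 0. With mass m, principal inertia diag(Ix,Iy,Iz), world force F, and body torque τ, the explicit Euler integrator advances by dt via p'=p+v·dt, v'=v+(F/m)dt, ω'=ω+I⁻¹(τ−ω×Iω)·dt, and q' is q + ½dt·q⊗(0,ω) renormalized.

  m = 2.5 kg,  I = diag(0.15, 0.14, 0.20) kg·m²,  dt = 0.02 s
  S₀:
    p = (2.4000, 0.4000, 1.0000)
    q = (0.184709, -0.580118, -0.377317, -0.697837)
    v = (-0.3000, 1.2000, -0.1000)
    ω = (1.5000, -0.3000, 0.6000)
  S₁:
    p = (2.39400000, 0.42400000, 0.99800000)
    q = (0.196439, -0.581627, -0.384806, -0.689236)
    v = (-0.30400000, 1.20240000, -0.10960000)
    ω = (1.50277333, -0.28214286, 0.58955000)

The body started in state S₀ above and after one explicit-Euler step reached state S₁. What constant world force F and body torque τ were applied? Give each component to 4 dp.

velocity change Δv = (-0.00400000, 0.00240000, -0.00960000)
F = m·Δv/dt = (-0.5000, 0.3000, -1.2000)
rate change Δω = (0.00277333, 0.01785714, -0.01045000)
ω₀×(Iω₀) = (-0.0108, -0.0450, 0.0045)
τ = I·(Δω/dt) + ω₀×(Iω₀) = (0.0100, 0.0800, -0.1000)

F = (-0.5000, 0.3000, -1.2000)
τ = (0.0100, 0.0800, -0.1000)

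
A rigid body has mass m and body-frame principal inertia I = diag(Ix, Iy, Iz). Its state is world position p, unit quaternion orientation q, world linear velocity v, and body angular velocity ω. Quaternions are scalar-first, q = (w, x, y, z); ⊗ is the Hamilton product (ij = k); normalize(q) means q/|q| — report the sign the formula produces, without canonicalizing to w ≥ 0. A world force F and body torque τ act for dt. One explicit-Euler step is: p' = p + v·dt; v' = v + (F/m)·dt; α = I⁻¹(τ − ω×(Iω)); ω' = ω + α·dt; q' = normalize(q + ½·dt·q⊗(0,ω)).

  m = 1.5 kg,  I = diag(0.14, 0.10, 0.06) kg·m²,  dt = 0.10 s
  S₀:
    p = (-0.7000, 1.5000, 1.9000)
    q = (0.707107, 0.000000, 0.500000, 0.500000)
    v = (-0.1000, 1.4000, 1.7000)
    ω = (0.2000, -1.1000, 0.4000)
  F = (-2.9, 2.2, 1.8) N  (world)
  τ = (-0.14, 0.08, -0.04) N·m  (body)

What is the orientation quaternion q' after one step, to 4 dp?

2q̇ = q⊗(0,ω) = (0.3500000, 0.8914214, -0.6778177, 0.1828428)
updated quaternion q' = (0.7233, 0.0445, 0.4653, 0.5082)

q' = (0.7233, 0.0445, 0.4653, 0.5082)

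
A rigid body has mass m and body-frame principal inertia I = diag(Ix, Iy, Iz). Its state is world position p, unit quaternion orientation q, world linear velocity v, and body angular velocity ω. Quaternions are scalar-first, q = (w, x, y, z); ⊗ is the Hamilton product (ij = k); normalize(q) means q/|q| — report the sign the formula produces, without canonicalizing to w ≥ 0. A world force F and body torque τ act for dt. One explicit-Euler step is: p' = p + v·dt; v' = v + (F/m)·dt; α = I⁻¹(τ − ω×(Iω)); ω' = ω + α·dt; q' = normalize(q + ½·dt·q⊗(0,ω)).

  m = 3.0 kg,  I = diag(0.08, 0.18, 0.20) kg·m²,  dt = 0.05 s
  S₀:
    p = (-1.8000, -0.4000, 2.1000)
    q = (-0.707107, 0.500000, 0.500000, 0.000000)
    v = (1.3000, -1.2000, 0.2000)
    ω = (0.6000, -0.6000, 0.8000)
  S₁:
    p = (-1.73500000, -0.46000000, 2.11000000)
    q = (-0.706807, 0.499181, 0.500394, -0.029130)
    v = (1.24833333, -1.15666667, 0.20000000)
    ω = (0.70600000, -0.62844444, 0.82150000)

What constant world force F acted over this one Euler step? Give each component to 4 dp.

F = (-3.1000, 2.6000, 0.0000)

v₁ − v₀ = (-0.05166667, 0.04333333, 0.00000000)
m·(v₁−v₀)/dt = (-3.1000, 2.6000, 0.0000)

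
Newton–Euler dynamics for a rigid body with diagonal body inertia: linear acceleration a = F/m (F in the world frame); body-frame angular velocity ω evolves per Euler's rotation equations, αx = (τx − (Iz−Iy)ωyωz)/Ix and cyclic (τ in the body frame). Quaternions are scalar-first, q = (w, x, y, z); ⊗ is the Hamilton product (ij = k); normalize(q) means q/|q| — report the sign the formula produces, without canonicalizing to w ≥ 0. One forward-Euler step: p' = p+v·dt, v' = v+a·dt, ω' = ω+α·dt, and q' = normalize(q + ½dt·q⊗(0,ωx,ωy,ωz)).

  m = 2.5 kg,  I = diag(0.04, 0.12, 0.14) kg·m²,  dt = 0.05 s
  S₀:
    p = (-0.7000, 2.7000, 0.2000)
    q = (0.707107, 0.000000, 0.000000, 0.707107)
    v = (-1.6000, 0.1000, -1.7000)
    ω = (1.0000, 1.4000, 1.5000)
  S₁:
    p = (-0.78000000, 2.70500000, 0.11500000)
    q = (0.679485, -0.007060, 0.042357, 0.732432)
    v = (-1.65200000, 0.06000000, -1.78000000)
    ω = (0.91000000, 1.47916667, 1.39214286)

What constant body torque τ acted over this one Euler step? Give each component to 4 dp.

τ = (-0.0300, 0.0400, -0.1900)

Δω = ω₁−ω₀ = (-0.09000000, 0.07916667, -0.10785714)
τ = I·(Δω/dt) + ω₀×(Iω₀) = (-0.0300, 0.0400, -0.1900)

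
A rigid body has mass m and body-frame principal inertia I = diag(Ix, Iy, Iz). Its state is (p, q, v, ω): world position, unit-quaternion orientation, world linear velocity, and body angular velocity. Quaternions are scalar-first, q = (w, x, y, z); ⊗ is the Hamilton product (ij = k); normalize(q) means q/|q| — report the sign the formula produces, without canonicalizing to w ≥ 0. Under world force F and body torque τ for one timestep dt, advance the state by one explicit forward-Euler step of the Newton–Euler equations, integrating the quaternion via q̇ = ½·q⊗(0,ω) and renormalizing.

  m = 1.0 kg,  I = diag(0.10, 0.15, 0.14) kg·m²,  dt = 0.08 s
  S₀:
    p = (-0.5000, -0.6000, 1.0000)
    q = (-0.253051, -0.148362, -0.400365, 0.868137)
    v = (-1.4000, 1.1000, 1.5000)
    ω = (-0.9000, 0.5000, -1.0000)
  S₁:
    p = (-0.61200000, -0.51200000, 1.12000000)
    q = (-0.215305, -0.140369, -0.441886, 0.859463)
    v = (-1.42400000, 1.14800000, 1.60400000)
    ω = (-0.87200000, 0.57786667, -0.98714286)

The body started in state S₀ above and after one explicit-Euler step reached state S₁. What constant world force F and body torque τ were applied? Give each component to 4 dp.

velocity change Δv = (-0.02400000, 0.04800000, 0.10400000)
applied force F = (-0.3000, 0.6000, 1.3000)
ω₁ − ω₀ = (0.02800000, 0.07786667, 0.01285714)
precession coupling = (0.0050, -0.0360, -0.0225)
τ = I·(Δω/dt) + ω₀×(Iω₀) = (0.0400, 0.1100, 0.0000)

F = (-0.3000, 0.6000, 1.3000)
τ = (0.0400, 0.1100, 0.0000)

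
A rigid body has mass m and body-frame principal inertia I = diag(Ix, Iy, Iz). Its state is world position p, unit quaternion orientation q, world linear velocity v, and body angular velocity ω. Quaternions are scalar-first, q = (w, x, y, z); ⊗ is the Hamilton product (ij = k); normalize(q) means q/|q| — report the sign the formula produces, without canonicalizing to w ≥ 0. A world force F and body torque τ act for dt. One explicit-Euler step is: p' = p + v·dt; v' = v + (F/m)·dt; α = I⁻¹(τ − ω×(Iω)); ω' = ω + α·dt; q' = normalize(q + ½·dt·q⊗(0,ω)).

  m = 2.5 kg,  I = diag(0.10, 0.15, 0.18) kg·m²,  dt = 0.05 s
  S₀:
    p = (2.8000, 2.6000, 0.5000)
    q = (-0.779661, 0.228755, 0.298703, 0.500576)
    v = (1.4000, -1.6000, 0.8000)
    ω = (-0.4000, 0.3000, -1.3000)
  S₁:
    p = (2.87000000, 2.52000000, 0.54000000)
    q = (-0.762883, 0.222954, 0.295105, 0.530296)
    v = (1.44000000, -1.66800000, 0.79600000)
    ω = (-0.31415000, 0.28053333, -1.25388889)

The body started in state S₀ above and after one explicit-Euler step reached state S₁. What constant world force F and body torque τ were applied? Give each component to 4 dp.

F = (2.0000, -3.4000, -0.2000)
τ = (0.1600, -0.1000, 0.1600)

v₁ − v₀ = (0.04000000, -0.06800000, -0.00400000)
m·(v₁−v₀)/dt = (2.0000, -3.4000, -0.2000)
Δω = ω₁−ω₀ = (0.08585000, -0.01946667, 0.04611111)
I·α + gyro = (0.1600, -0.1000, 0.1600)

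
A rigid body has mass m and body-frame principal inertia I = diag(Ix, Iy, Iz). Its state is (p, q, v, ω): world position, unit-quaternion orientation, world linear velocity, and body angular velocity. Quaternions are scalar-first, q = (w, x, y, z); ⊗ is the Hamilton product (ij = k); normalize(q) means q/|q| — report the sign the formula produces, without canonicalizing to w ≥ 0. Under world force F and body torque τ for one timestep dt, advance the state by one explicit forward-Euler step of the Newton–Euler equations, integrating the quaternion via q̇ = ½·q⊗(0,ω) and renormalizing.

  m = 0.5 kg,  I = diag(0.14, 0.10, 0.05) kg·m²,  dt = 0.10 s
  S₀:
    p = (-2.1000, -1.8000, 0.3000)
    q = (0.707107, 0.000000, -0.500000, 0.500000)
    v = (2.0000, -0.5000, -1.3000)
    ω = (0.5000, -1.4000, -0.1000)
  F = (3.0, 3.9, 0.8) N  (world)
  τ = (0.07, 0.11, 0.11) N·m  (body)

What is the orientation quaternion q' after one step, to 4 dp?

q' = (0.6727, 0.0550, -0.5355, 0.5076)

2q̇ = q⊗(0,ω) = (-0.6500000, 1.1035535, -0.7399498, 0.1792893)
updated quaternion q' = (0.6727, 0.0550, -0.5355, 0.5076)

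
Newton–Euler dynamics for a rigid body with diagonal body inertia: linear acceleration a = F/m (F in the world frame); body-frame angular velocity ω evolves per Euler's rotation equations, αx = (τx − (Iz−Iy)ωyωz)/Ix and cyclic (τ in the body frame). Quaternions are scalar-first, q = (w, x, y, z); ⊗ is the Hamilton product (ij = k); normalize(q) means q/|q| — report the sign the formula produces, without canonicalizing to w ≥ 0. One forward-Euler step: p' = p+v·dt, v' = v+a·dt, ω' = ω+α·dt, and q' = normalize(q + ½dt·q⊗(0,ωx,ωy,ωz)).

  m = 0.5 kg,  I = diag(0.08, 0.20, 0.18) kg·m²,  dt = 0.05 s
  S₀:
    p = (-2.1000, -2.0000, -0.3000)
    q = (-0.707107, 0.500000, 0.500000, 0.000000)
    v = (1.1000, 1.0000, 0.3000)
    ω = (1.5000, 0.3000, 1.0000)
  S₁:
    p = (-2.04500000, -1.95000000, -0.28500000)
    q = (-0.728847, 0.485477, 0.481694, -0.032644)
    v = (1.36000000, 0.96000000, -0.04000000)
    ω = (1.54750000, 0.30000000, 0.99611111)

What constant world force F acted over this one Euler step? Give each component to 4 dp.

F = (2.6000, -0.4000, -3.4000)

v₁ − v₀ = (0.26000000, -0.04000000, -0.34000000)
applied force F = (2.6000, -0.4000, -3.4000)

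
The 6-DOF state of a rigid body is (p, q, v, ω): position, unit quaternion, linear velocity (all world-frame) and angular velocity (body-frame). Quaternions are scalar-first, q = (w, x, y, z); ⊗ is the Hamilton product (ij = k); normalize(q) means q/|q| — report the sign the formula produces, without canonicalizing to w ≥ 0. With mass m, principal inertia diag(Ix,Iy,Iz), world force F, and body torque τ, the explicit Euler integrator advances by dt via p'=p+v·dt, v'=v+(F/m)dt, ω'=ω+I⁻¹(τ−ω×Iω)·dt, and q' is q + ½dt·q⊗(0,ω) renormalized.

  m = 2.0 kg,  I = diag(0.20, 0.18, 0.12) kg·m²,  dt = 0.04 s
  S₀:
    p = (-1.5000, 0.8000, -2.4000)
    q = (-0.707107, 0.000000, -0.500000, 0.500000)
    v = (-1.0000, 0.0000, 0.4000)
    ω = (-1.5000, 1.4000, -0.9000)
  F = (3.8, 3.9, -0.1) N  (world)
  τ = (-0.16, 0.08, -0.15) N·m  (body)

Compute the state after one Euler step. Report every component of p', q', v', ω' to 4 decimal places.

a = F/m = (1.9000, 1.9500, -0.0500)
p' = p + v·dt = (-1.5400, 0.8000, -2.3840)
new velocity v' = (-0.9240, 0.0780, 0.3980)
precession coupling ω×(Iω) = (0.0756, 0.1080, 0.0420)
α = I⁻¹(τ − ω×Iω) = (-1.1780, -0.1556, -1.6000)
new body rate ω' = (-1.5471, 1.3938, -0.9640)
Hamilton product q⊗(0,ω) = (1.1500000, 0.8106605, -1.7399498, -0.1136037)
updated quaternion q' = (-0.6834, 0.0162, -0.5343, 0.4972)

p' = (-1.5400, 0.8000, -2.3840)
q' = (-0.6834, 0.0162, -0.5343, 0.4972)
v' = (-0.9240, 0.0780, 0.3980)
ω' = (-1.5471, 1.3938, -0.9640)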